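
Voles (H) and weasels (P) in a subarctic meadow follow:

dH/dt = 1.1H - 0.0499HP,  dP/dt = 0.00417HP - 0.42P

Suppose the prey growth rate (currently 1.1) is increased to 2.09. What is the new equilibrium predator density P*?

At the interior fixed point, setting dH/dt = 0 with H > 0 fixes P* = (prey growth rate)/(HP coefficient) — independent of the other coefficients.
With the change, P* = 2.09/0.0499 = 41.9; it rises from 22.

P* ≈ 41.9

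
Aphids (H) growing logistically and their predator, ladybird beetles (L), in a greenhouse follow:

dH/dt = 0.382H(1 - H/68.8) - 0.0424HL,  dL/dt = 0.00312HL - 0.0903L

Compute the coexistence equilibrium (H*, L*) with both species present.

From dL/dt = 0 with L > 0: 0.00312H* = 0.0903, so H* = 28.9.
Substitute into dH/dt = 0: 0.382(1 - 28.9/68.8) = 0.0424L*.
The bracket is 0.579, giving L* = 0.221/0.0424 = 5.22.

H* ≈ 28.9, L* ≈ 5.22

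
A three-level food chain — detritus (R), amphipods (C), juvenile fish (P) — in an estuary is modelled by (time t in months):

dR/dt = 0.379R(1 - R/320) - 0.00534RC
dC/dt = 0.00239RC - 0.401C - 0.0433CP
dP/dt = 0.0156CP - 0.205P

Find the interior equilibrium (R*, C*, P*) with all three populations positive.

R* ≈ 261, C* ≈ 13.1, P* ≈ 5.13

From dP/dt = 0: 0.0156C* = 0.205, so C* = 13.1.
From dR/dt = 0: 0.379(1 - R*/320) = 0.00534·13.1, giving R* = 320·(1 - 0.185) = 261.
From dC/dt = 0: 0.00239·261 - 0.401 = 0.0433P*, so P* = 0.222/0.0433 = 5.13.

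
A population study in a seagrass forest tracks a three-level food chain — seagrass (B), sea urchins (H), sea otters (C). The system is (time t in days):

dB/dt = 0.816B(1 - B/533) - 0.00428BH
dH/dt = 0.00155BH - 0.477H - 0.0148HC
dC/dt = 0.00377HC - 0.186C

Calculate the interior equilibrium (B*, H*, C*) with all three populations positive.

From dC/dt = 0: 0.00377H* = 0.186, so H* = 49.3.
From dB/dt = 0: 0.816(1 - B*/533) = 0.00428·49.3, giving B* = 533·(1 - 0.259) = 395.
From dH/dt = 0: 0.00155·395 - 0.477 = 0.0148C*, so C* = 0.135/0.0148 = 9.15.

B* ≈ 395, H* ≈ 49.3, C* ≈ 9.15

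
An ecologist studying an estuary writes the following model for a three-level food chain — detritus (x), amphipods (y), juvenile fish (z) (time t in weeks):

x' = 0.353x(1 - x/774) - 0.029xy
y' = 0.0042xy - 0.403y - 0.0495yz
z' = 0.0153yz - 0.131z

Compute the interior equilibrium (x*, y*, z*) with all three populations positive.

x* ≈ 230, y* ≈ 8.56, z* ≈ 11.3

From dz/dt = 0: 0.0153y* = 0.131, so y* = 8.56.
From dx/dt = 0: 0.353(1 - x*/774) = 0.029·8.56, giving x* = 774·(1 - 0.703) = 230.
From dy/dt = 0: 0.0042·230 - 0.403 = 0.0495z*, so z* = 0.561/0.0495 = 11.3.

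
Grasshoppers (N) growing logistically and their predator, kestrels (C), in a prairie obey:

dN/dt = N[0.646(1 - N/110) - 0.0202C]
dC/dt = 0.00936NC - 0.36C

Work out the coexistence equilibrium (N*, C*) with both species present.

From dC/dt = 0 with C > 0: 0.00936N* = 0.36, so N* = 38.5.
Substitute into dN/dt = 0: 0.646(1 - 38.5/110) = 0.0202C*.
The bracket is 0.65, giving C* = 0.42/0.0202 = 20.8.

N* ≈ 38.5, C* ≈ 20.8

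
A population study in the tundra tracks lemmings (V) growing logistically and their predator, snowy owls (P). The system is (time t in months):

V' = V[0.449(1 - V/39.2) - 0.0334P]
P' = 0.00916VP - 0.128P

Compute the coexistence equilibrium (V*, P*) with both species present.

V* ≈ 14, P* ≈ 8.65

From dP/dt = 0 with P > 0: 0.00916V* = 0.128, so V* = 14.
Substitute into dV/dt = 0: 0.449(1 - 14/39.2) = 0.0334P*.
The bracket is 0.644, giving P* = 0.289/0.0334 = 8.65.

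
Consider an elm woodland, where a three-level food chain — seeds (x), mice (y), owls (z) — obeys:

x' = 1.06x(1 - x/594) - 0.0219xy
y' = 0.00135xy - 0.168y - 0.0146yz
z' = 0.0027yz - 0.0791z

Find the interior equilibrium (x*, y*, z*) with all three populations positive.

From dz/dt = 0: 0.0027y* = 0.0791, so y* = 29.3.
From dx/dt = 0: 1.06(1 - x*/594) = 0.0219·29.3, giving x* = 594·(1 - 0.605) = 234.
From dy/dt = 0: 0.00135·234 - 0.168 = 0.0146z*, so z* = 0.149/0.0146 = 10.2.

x* ≈ 234, y* ≈ 29.3, z* ≈ 10.2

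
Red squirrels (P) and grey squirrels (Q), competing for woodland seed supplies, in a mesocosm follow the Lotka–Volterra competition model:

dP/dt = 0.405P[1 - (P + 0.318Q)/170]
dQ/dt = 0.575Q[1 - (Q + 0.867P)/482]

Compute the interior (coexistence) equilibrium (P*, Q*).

Setting both brackets to zero gives the nullclines P + 0.318Q = 170 and 0.867P + Q = 482.
Substituting Q = 482 - 0.867P into the first: P(1 - 0.318·0.867) = 170 - 0.318·482.
So P* = 16.7/0.724 = 23.1, and then Q* = 482 - 0.867·23.1 = 462.

P* ≈ 23.1, Q* ≈ 462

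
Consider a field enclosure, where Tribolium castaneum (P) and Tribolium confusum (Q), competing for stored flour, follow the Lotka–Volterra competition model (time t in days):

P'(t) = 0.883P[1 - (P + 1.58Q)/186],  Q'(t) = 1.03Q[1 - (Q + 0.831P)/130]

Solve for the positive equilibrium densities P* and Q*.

Setting both brackets to zero gives the nullclines P + 1.58Q = 186 and 0.831P + Q = 130.
Substituting Q = 130 - 0.831P into the first: P(1 - 1.58·0.831) = 186 - 1.58·130.
So P* = -19.4/-0.313 = 62, and then Q* = 130 - 0.831·62 = 78.5.

P* ≈ 62, Q* ≈ 78.5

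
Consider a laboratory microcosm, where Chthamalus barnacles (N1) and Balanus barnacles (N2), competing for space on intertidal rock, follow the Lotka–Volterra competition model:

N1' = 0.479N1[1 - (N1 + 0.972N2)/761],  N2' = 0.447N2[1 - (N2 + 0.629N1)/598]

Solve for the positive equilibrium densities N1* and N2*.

N1* ≈ 463, N2* ≈ 307

Setting both brackets to zero gives the nullclines N1 + 0.972N2 = 761 and 0.629N1 + N2 = 598.
Substituting N2 = 598 - 0.629N1 into the first: N1(1 - 0.972·0.629) = 761 - 0.972·598.
So N1* = 180/0.389 = 463, and then N2* = 598 - 0.629·463 = 307.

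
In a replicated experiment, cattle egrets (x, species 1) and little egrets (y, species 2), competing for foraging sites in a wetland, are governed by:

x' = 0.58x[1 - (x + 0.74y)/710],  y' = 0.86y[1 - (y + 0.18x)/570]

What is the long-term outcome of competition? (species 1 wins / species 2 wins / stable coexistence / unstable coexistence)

stable coexistence

Compare the nullcline intercepts: K1/α12 = 710/0.74 = 959 > K2 = 570; K2/α21 = 570/0.18 = 3170 > K1 = 710.
Since both inequalities hold, each species can invade when rare, so the interior equilibrium is stable.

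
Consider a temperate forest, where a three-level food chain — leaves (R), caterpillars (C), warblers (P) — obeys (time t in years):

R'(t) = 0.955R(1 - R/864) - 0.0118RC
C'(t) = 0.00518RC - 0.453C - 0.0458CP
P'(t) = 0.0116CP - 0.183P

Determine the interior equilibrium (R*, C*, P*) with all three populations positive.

R* ≈ 696, C* ≈ 15.8, P* ≈ 68.8

From dP/dt = 0: 0.0116C* = 0.183, so C* = 15.8.
From dR/dt = 0: 0.955(1 - R*/864) = 0.0118·15.8, giving R* = 864·(1 - 0.195) = 696.
From dC/dt = 0: 0.00518·696 - 0.453 = 0.0458P*, so P* = 3.15/0.0458 = 68.8.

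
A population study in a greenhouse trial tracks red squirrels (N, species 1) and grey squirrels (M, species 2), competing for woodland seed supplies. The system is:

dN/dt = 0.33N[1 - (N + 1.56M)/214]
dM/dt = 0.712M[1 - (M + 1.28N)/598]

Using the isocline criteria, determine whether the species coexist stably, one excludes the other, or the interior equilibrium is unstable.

Compare the nullcline intercepts: K1/α12 = 214/1.56 = 137 < K2 = 598; K2/α21 = 598/1.28 = 467 > K1 = 214.
Since the inequalities point opposite ways, species 2 can invade but species 1 cannot.

species 2 excludes species 1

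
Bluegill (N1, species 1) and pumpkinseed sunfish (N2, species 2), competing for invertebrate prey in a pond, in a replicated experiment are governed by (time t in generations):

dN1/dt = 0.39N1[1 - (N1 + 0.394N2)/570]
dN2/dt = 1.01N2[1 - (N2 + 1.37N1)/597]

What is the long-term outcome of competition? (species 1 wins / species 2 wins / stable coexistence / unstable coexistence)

species 1 excludes species 2

Compare the nullcline intercepts: K1/α12 = 570/0.394 = 1450 > K2 = 597; K2/α21 = 597/1.37 = 436 < K1 = 570.
Since the inequalities point opposite ways, species 1 can invade but species 2 cannot.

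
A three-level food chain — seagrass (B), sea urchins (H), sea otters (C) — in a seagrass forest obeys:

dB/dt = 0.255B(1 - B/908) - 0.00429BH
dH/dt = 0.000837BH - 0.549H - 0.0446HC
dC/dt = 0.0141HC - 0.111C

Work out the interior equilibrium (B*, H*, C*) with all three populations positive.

From dC/dt = 0: 0.0141H* = 0.111, so H* = 7.87.
From dB/dt = 0: 0.255(1 - B*/908) = 0.00429·7.87, giving B* = 908·(1 - 0.132) = 788.
From dH/dt = 0: 0.000837·788 - 0.549 = 0.0446C*, so C* = 0.11/0.0446 = 2.47.

B* ≈ 788, H* ≈ 7.87, C* ≈ 2.47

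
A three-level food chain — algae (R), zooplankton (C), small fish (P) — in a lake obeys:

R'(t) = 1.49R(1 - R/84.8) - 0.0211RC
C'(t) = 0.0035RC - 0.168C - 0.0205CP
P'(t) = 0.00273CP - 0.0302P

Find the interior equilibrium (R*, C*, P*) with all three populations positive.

From dP/dt = 0: 0.00273C* = 0.0302, so C* = 11.1.
From dR/dt = 0: 1.49(1 - R*/84.8) = 0.0211·11.1, giving R* = 84.8·(1 - 0.157) = 71.5.
From dC/dt = 0: 0.0035·71.5 - 0.168 = 0.0205P*, so P* = 0.0823/0.0205 = 4.01.

R* ≈ 71.5, C* ≈ 11.1, P* ≈ 4.01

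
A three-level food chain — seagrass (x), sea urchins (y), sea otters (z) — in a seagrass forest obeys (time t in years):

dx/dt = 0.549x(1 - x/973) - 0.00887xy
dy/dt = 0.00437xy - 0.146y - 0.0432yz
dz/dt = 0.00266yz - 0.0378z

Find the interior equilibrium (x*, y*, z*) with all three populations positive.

From dz/dt = 0: 0.00266y* = 0.0378, so y* = 14.2.
From dx/dt = 0: 0.549(1 - x*/973) = 0.00887·14.2, giving x* = 973·(1 - 0.23) = 750.
From dy/dt = 0: 0.00437·750 - 0.146 = 0.0432z*, so z* = 3.13/0.0432 = 72.4.

x* ≈ 750, y* ≈ 14.2, z* ≈ 72.4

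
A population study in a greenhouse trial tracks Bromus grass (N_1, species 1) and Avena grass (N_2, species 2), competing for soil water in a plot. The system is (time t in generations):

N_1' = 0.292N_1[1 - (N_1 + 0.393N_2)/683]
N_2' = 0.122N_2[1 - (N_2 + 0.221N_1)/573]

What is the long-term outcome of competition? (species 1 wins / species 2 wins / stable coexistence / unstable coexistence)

Compare the nullcline intercepts: K1/α12 = 683/0.393 = 1740 > K2 = 573; K2/α21 = 573/0.221 = 2590 > K1 = 683.
Since both inequalities hold, each species can invade when rare, so the interior equilibrium is stable.

stable coexistence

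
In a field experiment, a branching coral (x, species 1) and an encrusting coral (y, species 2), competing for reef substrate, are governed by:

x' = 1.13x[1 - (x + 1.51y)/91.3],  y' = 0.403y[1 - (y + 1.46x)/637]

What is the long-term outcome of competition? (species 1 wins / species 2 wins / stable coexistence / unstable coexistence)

species 2 excludes species 1

Compare the nullcline intercepts: K1/α12 = 91.3/1.51 = 60.5 < K2 = 637; K2/α21 = 637/1.46 = 436 > K1 = 91.3.
Since the inequalities point opposite ways, species 2 can invade but species 1 cannot.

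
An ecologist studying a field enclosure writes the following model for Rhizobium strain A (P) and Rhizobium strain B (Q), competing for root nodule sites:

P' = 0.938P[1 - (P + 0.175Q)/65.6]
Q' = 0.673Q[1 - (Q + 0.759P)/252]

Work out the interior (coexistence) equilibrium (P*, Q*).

P* ≈ 24.8, Q* ≈ 233

Setting both brackets to zero gives the nullclines P + 0.175Q = 65.6 and 0.759P + Q = 252.
Substituting Q = 252 - 0.759P into the first: P(1 - 0.175·0.759) = 65.6 - 0.175·252.
So P* = 21.5/0.867 = 24.8, and then Q* = 252 - 0.759·24.8 = 233.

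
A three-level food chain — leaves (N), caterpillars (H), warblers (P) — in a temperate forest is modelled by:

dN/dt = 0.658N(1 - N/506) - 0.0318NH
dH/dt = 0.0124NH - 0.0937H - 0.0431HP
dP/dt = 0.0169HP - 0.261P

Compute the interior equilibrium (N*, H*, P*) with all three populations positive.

N* ≈ 128, H* ≈ 15.4, P* ≈ 34.7

From dP/dt = 0: 0.0169H* = 0.261, so H* = 15.4.
From dN/dt = 0: 0.658(1 - N*/506) = 0.0318·15.4, giving N* = 506·(1 - 0.746) = 128.
From dH/dt = 0: 0.0124·128 - 0.0937 = 0.0431P*, so P* = 1.5/0.0431 = 34.7.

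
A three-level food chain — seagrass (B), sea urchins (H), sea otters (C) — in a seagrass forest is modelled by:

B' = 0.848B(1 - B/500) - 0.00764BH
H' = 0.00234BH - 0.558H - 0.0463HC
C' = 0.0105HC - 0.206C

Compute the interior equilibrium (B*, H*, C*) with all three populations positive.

B* ≈ 412, H* ≈ 19.6, C* ≈ 8.75

From dC/dt = 0: 0.0105H* = 0.206, so H* = 19.6.
From dB/dt = 0: 0.848(1 - B*/500) = 0.00764·19.6, giving B* = 500·(1 - 0.177) = 412.
From dH/dt = 0: 0.00234·412 - 0.558 = 0.0463C*, so C* = 0.405/0.0463 = 8.75.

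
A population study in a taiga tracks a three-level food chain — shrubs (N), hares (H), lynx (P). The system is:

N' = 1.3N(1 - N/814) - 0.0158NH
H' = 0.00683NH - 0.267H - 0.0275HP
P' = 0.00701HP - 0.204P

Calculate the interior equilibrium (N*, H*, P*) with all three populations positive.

N* ≈ 526, H* ≈ 29.1, P* ≈ 121

From dP/dt = 0: 0.00701H* = 0.204, so H* = 29.1.
From dN/dt = 0: 1.3(1 - N*/814) = 0.0158·29.1, giving N* = 814·(1 - 0.354) = 526.
From dH/dt = 0: 0.00683·526 - 0.267 = 0.0275P*, so P* = 3.33/0.0275 = 121.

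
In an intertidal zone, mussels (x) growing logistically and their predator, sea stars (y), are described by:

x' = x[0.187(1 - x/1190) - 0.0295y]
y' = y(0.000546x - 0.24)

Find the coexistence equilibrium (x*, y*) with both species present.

From dy/dt = 0 with y > 0: 0.000546x* = 0.24, so x* = 440.
Substitute into dx/dt = 0: 0.187(1 - 440/1190) = 0.0295y*.
The bracket is 0.631, giving y* = 0.118/0.0295 = 4.

x* ≈ 440, y* ≈ 4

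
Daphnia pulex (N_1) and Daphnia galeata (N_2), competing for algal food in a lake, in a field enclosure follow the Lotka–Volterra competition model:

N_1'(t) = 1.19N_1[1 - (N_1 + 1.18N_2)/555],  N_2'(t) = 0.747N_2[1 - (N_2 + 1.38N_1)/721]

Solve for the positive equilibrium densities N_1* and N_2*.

N_1* ≈ 471, N_2* ≈ 71.5

Setting both brackets to zero gives the nullclines N_1 + 1.18N_2 = 555 and 1.38N_1 + N_2 = 721.
Substituting N_2 = 721 - 1.38N_1 into the first: N_1(1 - 1.18·1.38) = 555 - 1.18·721.
So N_1* = -296/-0.628 = 471, and then N_2* = 721 - 1.38·471 = 71.5.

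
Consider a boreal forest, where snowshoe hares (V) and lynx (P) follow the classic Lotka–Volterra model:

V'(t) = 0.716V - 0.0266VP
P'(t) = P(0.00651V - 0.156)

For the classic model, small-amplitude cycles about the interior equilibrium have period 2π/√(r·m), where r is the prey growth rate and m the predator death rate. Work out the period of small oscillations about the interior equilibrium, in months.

T ≈ 18.8 months

Here r = 0.716 and m = 0.156, so r·m = 0.112.
ω = √0.112 = 0.334 per month, hence T = 2π/ω ≈ 18.8 months.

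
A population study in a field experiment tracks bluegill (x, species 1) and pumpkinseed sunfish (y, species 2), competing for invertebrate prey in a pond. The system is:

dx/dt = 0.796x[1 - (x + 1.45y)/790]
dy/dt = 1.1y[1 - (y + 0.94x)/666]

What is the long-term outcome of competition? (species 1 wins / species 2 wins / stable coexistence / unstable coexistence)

unstable coexistence (outcome depends on initial conditions)

Compare the nullcline intercepts: K1/α12 = 790/1.45 = 545 < K2 = 666; K2/α21 = 666/0.94 = 709 < K1 = 790.
Since both are reversed, neither can invade when rare; the interior point is a saddle.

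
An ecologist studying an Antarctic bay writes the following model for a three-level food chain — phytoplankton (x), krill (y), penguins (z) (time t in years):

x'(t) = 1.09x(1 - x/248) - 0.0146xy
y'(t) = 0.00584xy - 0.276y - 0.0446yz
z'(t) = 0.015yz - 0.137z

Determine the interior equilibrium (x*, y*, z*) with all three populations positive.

x* ≈ 218, y* ≈ 9.13, z* ≈ 22.3

From dz/dt = 0: 0.015y* = 0.137, so y* = 9.13.
From dx/dt = 0: 1.09(1 - x*/248) = 0.0146·9.13, giving x* = 248·(1 - 0.122) = 218.
From dy/dt = 0: 0.00584·218 - 0.276 = 0.0446z*, so z* = 0.995/0.0446 = 22.3.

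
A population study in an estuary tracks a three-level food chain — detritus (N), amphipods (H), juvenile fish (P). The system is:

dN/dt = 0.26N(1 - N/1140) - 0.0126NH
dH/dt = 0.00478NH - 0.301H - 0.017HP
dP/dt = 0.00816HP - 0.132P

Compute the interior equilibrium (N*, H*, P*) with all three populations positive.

From dP/dt = 0: 0.00816H* = 0.132, so H* = 16.2.
From dN/dt = 0: 0.26(1 - N*/1140) = 0.0126·16.2, giving N* = 1140·(1 - 0.784) = 246.
From dH/dt = 0: 0.00478·246 - 0.301 = 0.017P*, so P* = 0.876/0.017 = 51.6.

N* ≈ 246, H* ≈ 16.2, P* ≈ 51.6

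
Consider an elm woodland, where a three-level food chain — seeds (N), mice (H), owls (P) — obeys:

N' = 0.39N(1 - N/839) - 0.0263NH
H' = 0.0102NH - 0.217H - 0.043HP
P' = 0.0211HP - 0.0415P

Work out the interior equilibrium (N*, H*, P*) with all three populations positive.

N* ≈ 728, H* ≈ 1.97, P* ≈ 168

From dP/dt = 0: 0.0211H* = 0.0415, so H* = 1.97.
From dN/dt = 0: 0.39(1 - N*/839) = 0.0263·1.97, giving N* = 839·(1 - 0.133) = 728.
From dH/dt = 0: 0.0102·728 - 0.217 = 0.043P*, so P* = 7.21/0.043 = 168.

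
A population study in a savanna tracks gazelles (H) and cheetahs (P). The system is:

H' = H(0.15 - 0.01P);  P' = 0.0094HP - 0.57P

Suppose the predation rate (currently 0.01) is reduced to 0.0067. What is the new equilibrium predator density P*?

At the interior fixed point, setting dH/dt = 0 with H > 0 fixes P* = (prey growth rate)/(HP coefficient) — independent of the other coefficients.
With the change, P* = 0.15/0.0067 = 22.4; it rises from 15.

P* ≈ 22.4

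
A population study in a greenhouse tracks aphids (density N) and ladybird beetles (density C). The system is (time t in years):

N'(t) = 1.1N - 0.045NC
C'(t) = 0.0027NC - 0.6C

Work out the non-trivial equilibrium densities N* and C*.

Set dC/dt = 0 with C > 0: 0.0027N - 0.6 = 0, so N* = 0.6/0.0027 = 222.
Set dN/dt = 0 with N > 0: 1.1 - 0.045C = 0, so C* = 1.1/0.045 = 24.4.

N* ≈ 222, C* ≈ 24.4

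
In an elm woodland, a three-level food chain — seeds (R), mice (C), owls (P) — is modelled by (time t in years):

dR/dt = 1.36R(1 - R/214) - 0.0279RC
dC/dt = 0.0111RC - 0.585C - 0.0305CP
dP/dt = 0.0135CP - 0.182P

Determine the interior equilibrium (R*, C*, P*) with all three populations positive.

R* ≈ 155, C* ≈ 13.5, P* ≈ 37.2

From dP/dt = 0: 0.0135C* = 0.182, so C* = 13.5.
From dR/dt = 0: 1.36(1 - R*/214) = 0.0279·13.5, giving R* = 214·(1 - 0.277) = 155.
From dC/dt = 0: 0.0111·155 - 0.585 = 0.0305P*, so P* = 1.13/0.0305 = 37.2.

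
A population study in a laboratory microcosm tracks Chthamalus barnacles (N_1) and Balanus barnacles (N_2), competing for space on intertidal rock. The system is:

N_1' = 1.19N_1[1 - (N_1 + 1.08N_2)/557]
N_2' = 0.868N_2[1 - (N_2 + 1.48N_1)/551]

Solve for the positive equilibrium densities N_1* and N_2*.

N_1* ≈ 63.6, N_2* ≈ 457

Setting both brackets to zero gives the nullclines N_1 + 1.08N_2 = 557 and 1.48N_1 + N_2 = 551.
Substituting N_2 = 551 - 1.48N_1 into the first: N_1(1 - 1.08·1.48) = 557 - 1.08·551.
So N_1* = -38.1/-0.598 = 63.6, and then N_2* = 551 - 1.48·63.6 = 457.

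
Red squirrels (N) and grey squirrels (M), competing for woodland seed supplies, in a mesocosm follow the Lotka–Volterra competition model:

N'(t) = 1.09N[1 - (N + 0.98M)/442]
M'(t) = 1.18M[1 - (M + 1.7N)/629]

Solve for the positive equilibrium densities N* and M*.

N* ≈ 262, M* ≈ 184

Setting both brackets to zero gives the nullclines N + 0.98M = 442 and 1.7N + M = 629.
Substituting M = 629 - 1.7N into the first: N(1 - 0.98·1.7) = 442 - 0.98·629.
So N* = -174/-0.666 = 262, and then M* = 629 - 1.7·262 = 184.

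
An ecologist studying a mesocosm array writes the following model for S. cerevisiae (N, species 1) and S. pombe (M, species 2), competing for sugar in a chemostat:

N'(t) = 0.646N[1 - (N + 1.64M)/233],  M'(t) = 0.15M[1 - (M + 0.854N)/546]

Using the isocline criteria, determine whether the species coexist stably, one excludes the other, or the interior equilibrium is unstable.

Compare the nullcline intercepts: K1/α12 = 233/1.64 = 142 < K2 = 546; K2/α21 = 546/0.854 = 639 > K1 = 233.
Since the inequalities point opposite ways, species 2 can invade but species 1 cannot.

species 2 excludes species 1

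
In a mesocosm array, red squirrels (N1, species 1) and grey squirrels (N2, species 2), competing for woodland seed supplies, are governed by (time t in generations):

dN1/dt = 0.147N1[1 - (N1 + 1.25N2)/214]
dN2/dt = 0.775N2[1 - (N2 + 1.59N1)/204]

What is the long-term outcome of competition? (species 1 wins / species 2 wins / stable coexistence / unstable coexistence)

unstable coexistence (outcome depends on initial conditions)

Compare the nullcline intercepts: K1/α12 = 214/1.25 = 171 < K2 = 204; K2/α21 = 204/1.59 = 128 < K1 = 214.
Since both are reversed, neither can invade when rare; the interior point is a saddle.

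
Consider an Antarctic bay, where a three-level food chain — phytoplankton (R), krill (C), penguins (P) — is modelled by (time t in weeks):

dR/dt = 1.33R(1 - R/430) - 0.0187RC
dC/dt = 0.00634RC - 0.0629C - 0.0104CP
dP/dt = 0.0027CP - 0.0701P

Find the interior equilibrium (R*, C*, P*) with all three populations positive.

From dP/dt = 0: 0.0027C* = 0.0701, so C* = 26.
From dR/dt = 0: 1.33(1 - R*/430) = 0.0187·26, giving R* = 430·(1 - 0.365) = 273.
From dC/dt = 0: 0.00634·273 - 0.0629 = 0.0104P*, so P* = 1.67/0.0104 = 160.

R* ≈ 273, C* ≈ 26, P* ≈ 160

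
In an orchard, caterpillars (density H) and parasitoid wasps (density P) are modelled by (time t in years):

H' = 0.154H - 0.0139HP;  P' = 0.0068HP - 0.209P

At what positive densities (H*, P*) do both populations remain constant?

H* ≈ 30.7, P* ≈ 11.1

Set dP/dt = 0 with P > 0: 0.0068H - 0.209 = 0, so H* = 0.209/0.0068 = 30.7.
Set dH/dt = 0 with H > 0: 0.154 - 0.0139P = 0, so P* = 0.154/0.0139 = 11.1.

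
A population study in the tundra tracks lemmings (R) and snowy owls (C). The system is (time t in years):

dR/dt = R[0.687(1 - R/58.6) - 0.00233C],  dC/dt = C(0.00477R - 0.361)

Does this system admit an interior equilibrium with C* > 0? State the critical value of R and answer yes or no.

The predator equation gives dC/dt > 0 only when R > 0.361/0.00477 = 75.7.
Without the predator, R → K = 58.6. Since 58.6 < 75.7, the predator cannot invade.

Threshold R = 75.7; K < 75.7, so no, the predator goes extinct.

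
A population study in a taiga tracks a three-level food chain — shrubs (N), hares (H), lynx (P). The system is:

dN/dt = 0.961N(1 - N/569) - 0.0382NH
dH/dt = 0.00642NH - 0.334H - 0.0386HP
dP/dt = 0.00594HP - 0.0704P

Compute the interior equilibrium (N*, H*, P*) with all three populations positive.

N* ≈ 301, H* ≈ 11.9, P* ≈ 41.4

From dP/dt = 0: 0.00594H* = 0.0704, so H* = 11.9.
From dN/dt = 0: 0.961(1 - N*/569) = 0.0382·11.9, giving N* = 569·(1 - 0.471) = 301.
From dH/dt = 0: 0.00642·301 - 0.334 = 0.0386P*, so P* = 1.6/0.0386 = 41.4.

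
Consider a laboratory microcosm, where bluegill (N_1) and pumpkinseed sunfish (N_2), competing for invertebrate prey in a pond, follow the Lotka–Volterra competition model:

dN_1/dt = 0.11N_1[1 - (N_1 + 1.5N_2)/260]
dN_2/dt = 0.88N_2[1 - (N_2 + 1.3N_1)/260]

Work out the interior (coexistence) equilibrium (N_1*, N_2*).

Setting both brackets to zero gives the nullclines N_1 + 1.5N_2 = 260 and 1.3N_1 + N_2 = 260.
Substituting N_2 = 260 - 1.3N_1 into the first: N_1(1 - 1.5·1.3) = 260 - 1.5·260.
So N_1* = -130/-0.95 = 137, and then N_2* = 260 - 1.3·137 = 82.1.

N_1* ≈ 137, N_2* ≈ 82.1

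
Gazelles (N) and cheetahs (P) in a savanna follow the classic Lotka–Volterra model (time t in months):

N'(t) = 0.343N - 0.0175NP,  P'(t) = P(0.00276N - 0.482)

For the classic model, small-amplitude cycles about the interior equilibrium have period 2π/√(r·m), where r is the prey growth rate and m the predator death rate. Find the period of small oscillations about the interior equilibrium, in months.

T ≈ 15.5 months

Here r = 0.343 and m = 0.482, so r·m = 0.165.
ω = √0.165 = 0.407 per month, hence T = 2π/ω ≈ 15.5 months.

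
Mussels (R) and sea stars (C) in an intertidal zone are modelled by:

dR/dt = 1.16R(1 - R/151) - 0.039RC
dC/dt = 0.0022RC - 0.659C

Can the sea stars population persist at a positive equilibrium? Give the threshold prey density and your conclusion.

The predator equation gives dC/dt > 0 only when R > 0.659/0.0022 = 300.
Without the predator, R → K = 151. Since 151 < 300, the predator cannot invade.

Threshold R = 300; K < 300, so no, the predator goes extinct.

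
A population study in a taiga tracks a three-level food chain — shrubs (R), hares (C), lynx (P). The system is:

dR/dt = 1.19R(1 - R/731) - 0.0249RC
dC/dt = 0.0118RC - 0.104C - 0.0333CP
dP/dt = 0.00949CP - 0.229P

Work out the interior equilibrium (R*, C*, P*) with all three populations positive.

R* ≈ 362, C* ≈ 24.1, P* ≈ 125

From dP/dt = 0: 0.00949C* = 0.229, so C* = 24.1.
From dR/dt = 0: 1.19(1 - R*/731) = 0.0249·24.1, giving R* = 731·(1 - 0.505) = 362.
From dC/dt = 0: 0.0118·362 - 0.104 = 0.0333P*, so P* = 4.17/0.0333 = 125.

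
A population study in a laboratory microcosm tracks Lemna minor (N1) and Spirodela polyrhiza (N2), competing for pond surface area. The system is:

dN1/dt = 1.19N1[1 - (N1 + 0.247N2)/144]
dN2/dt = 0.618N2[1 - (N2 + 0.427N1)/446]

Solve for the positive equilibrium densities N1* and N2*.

Setting both brackets to zero gives the nullclines N1 + 0.247N2 = 144 and 0.427N1 + N2 = 446.
Substituting N2 = 446 - 0.427N1 into the first: N1(1 - 0.247·0.427) = 144 - 0.247·446.
So N1* = 33.8/0.895 = 37.8, and then N2* = 446 - 0.427·37.8 = 430.

N1* ≈ 37.8, N2* ≈ 430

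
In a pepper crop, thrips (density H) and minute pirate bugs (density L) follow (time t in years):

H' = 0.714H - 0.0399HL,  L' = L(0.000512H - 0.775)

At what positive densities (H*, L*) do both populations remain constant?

H* ≈ 1510, L* ≈ 17.9

Set dL/dt = 0 with L > 0: 0.000512H - 0.775 = 0, so H* = 0.775/0.000512 = 1510.
Set dH/dt = 0 with H > 0: 0.714 - 0.0399L = 0, so L* = 0.714/0.0399 = 17.9.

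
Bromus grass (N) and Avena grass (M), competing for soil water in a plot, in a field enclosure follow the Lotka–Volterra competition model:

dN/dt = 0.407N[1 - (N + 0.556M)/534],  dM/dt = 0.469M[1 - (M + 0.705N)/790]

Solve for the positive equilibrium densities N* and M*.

N* ≈ 156, M* ≈ 680

Setting both brackets to zero gives the nullclines N + 0.556M = 534 and 0.705N + M = 790.
Substituting M = 790 - 0.705N into the first: N(1 - 0.556·0.705) = 534 - 0.556·790.
So N* = 94.8/0.608 = 156, and then M* = 790 - 0.705·156 = 680.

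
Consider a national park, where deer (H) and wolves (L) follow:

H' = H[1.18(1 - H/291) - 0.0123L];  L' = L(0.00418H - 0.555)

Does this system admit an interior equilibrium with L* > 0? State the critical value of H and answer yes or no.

The predator equation gives dL/dt > 0 only when H > 0.555/0.00418 = 133.
Without the predator, H → K = 291. Since 291 > 133, the predator can invade and persist.

Threshold H = 133; K > 133, so yes, the predator persists.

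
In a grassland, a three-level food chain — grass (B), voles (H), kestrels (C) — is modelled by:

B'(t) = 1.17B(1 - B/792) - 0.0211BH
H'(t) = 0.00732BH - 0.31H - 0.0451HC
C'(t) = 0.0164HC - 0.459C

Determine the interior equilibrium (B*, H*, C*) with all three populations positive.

From dC/dt = 0: 0.0164H* = 0.459, so H* = 28.
From dB/dt = 0: 1.17(1 - B*/792) = 0.0211·28, giving B* = 792·(1 - 0.505) = 392.
From dH/dt = 0: 0.00732·392 - 0.31 = 0.0451C*, so C* = 2.56/0.0451 = 56.8.

B* ≈ 392, H* ≈ 28, C* ≈ 56.8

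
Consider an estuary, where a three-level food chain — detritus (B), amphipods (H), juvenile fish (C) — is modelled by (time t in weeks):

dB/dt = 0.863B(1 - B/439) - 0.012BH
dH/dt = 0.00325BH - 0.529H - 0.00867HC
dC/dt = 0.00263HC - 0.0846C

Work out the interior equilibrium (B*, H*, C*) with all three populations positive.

B* ≈ 243, H* ≈ 32.2, C* ≈ 29.9

From dC/dt = 0: 0.00263H* = 0.0846, so H* = 32.2.
From dB/dt = 0: 0.863(1 - B*/439) = 0.012·32.2, giving B* = 439·(1 - 0.447) = 243.
From dH/dt = 0: 0.00325·243 - 0.529 = 0.00867C*, so C* = 0.26/0.00867 = 29.9.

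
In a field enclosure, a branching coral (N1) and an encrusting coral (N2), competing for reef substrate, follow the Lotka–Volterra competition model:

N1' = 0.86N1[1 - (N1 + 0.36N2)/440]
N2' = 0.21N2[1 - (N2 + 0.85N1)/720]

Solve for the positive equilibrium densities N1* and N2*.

N1* ≈ 261, N2* ≈ 499

Setting both brackets to zero gives the nullclines N1 + 0.36N2 = 440 and 0.85N1 + N2 = 720.
Substituting N2 = 720 - 0.85N1 into the first: N1(1 - 0.36·0.85) = 440 - 0.36·720.
So N1* = 181/0.694 = 261, and then N2* = 720 - 0.85·261 = 499.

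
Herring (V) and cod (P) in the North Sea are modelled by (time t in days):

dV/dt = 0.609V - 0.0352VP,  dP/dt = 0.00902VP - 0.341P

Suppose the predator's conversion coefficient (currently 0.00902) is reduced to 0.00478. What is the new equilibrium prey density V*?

V* ≈ 71.3

At the interior fixed point, setting dP/dt = 0 with P > 0 fixes V* = (predator death rate)/(VP coefficient) — independent of the other coefficients.
With the change, V* = 0.341/0.00478 = 71.3; it rises from 37.8.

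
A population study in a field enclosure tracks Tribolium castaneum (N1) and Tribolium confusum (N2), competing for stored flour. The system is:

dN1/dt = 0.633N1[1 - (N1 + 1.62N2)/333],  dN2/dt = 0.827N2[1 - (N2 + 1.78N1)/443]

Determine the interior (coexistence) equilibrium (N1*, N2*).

Setting both brackets to zero gives the nullclines N1 + 1.62N2 = 333 and 1.78N1 + N2 = 443.
Substituting N2 = 443 - 1.78N1 into the first: N1(1 - 1.62·1.78) = 333 - 1.62·443.
So N1* = -385/-1.88 = 204, and then N2* = 443 - 1.78·204 = 79.5.

N1* ≈ 204, N2* ≈ 79.5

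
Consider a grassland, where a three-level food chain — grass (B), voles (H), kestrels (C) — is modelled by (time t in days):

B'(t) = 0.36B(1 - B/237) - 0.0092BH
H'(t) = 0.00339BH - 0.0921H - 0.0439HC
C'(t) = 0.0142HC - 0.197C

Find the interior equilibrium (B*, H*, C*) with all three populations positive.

From dC/dt = 0: 0.0142H* = 0.197, so H* = 13.9.
From dB/dt = 0: 0.36(1 - B*/237) = 0.0092·13.9, giving B* = 237·(1 - 0.355) = 153.
From dH/dt = 0: 0.00339·153 - 0.0921 = 0.0439C*, so C* = 0.426/0.0439 = 9.71.

B* ≈ 153, H* ≈ 13.9, C* ≈ 9.71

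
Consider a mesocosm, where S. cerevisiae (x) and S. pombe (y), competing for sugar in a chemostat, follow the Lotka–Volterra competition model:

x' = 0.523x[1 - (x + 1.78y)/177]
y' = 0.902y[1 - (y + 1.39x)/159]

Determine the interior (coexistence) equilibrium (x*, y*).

x* ≈ 71.9, y* ≈ 59

Setting both brackets to zero gives the nullclines x + 1.78y = 177 and 1.39x + y = 159.
Substituting y = 159 - 1.39x into the first: x(1 - 1.78·1.39) = 177 - 1.78·159.
So x* = -106/-1.47 = 71.9, and then y* = 159 - 1.39·71.9 = 59.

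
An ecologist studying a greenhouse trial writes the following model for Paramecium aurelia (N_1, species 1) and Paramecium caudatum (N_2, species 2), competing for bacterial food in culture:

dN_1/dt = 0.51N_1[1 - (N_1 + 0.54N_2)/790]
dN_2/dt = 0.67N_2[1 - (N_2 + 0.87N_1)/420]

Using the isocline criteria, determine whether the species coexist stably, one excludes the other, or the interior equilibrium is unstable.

Compare the nullcline intercepts: K1/α12 = 790/0.54 = 1460 > K2 = 420; K2/α21 = 420/0.87 = 483 < K1 = 790.
Since the inequalities point opposite ways, species 1 can invade but species 2 cannot.

species 1 excludes species 2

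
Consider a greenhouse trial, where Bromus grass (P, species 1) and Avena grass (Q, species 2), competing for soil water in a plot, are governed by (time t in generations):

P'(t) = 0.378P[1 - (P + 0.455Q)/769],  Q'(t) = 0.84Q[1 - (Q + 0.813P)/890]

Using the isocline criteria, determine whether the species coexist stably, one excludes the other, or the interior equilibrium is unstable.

Compare the nullcline intercepts: K1/α12 = 769/0.455 = 1690 > K2 = 890; K2/α21 = 890/0.813 = 1090 > K1 = 769.
Since both inequalities hold, each species can invade when rare, so the interior equilibrium is stable.

stable coexistence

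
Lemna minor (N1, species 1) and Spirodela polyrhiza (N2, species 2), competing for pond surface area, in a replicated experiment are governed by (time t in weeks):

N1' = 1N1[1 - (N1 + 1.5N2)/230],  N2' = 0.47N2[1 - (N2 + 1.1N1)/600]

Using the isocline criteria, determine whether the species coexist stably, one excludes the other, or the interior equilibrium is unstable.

species 2 excludes species 1

Compare the nullcline intercepts: K1/α12 = 230/1.5 = 153 < K2 = 600; K2/α21 = 600/1.1 = 545 > K1 = 230.
Since the inequalities point opposite ways, species 2 can invade but species 1 cannot.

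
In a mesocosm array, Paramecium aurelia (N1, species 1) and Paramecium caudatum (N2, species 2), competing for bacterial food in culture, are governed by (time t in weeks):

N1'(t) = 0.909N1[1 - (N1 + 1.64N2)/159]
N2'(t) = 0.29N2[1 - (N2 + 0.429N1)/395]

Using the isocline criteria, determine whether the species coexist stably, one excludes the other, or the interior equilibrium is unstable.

Compare the nullcline intercepts: K1/α12 = 159/1.64 = 97 < K2 = 395; K2/α21 = 395/0.429 = 921 > K1 = 159.
Since the inequalities point opposite ways, species 2 can invade but species 1 cannot.

species 2 excludes species 1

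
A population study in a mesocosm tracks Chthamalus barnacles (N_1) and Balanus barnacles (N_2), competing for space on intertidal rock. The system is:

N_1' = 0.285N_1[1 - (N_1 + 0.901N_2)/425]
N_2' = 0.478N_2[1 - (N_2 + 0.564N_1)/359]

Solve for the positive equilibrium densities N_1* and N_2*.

Setting both brackets to zero gives the nullclines N_1 + 0.901N_2 = 425 and 0.564N_1 + N_2 = 359.
Substituting N_2 = 359 - 0.564N_1 into the first: N_1(1 - 0.901·0.564) = 425 - 0.901·359.
So N_1* = 102/0.492 = 206, and then N_2* = 359 - 0.564·206 = 243.

N_1* ≈ 206, N_2* ≈ 243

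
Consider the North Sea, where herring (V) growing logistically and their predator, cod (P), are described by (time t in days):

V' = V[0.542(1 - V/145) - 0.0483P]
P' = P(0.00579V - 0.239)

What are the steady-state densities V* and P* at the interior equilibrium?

From dP/dt = 0 with P > 0: 0.00579V* = 0.239, so V* = 41.3.
Substitute into dV/dt = 0: 0.542(1 - 41.3/145) = 0.0483P*.
The bracket is 0.715, giving P* = 0.388/0.0483 = 8.03.

V* ≈ 41.3, P* ≈ 8.03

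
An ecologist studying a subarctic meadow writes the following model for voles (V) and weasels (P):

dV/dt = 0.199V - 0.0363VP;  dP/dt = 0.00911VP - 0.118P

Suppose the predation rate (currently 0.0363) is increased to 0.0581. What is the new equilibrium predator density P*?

At the interior fixed point, setting dV/dt = 0 with V > 0 fixes P* = (prey growth rate)/(VP coefficient) — independent of the other coefficients.
With the change, P* = 0.199/0.0581 = 3.43; it falls from 5.48.

P* ≈ 3.43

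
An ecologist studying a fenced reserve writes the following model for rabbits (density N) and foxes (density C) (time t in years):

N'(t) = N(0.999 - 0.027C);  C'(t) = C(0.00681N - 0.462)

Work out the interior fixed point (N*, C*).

Set dC/dt = 0 with C > 0: 0.00681N - 0.462 = 0, so N* = 0.462/0.00681 = 67.8.
Set dN/dt = 0 with N > 0: 0.999 - 0.027C = 0, so C* = 0.999/0.027 = 37.

N* ≈ 67.8, C* ≈ 37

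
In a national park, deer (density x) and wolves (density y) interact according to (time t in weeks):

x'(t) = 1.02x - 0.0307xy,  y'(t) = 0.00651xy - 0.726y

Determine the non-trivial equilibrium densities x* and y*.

x* ≈ 112, y* ≈ 33.2

Set dy/dt = 0 with y > 0: 0.00651x - 0.726 = 0, so x* = 0.726/0.00651 = 112.
Set dx/dt = 0 with x > 0: 1.02 - 0.0307y = 0, so y* = 1.02/0.0307 = 33.2.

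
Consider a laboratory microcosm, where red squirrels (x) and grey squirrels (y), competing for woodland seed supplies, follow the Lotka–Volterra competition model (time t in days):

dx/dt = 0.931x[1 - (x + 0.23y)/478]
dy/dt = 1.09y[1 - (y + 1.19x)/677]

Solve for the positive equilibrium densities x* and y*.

x* ≈ 444, y* ≈ 149

Setting both brackets to zero gives the nullclines x + 0.23y = 478 and 1.19x + y = 677.
Substituting y = 677 - 1.19x into the first: x(1 - 0.23·1.19) = 478 - 0.23·677.
So x* = 322/0.726 = 444, and then y* = 677 - 1.19·444 = 149.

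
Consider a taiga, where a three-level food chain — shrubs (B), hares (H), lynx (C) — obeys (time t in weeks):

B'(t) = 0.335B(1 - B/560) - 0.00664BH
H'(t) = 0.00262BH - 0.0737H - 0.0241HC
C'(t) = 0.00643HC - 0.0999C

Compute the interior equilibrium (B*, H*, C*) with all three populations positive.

From dC/dt = 0: 0.00643H* = 0.0999, so H* = 15.5.
From dB/dt = 0: 0.335(1 - B*/560) = 0.00664·15.5, giving B* = 560·(1 - 0.308) = 388.
From dH/dt = 0: 0.00262·388 - 0.0737 = 0.0241C*, so C* = 0.942/0.0241 = 39.1.

B* ≈ 388, H* ≈ 15.5, C* ≈ 39.1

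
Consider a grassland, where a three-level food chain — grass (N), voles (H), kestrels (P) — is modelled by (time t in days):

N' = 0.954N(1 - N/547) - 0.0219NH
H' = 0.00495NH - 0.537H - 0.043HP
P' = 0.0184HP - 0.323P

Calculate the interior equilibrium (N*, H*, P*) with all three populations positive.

From dP/dt = 0: 0.0184H* = 0.323, so H* = 17.6.
From dN/dt = 0: 0.954(1 - N*/547) = 0.0219·17.6, giving N* = 547·(1 - 0.403) = 327.
From dH/dt = 0: 0.00495·327 - 0.537 = 0.043P*, so P* = 1.08/0.043 = 25.1.

N* ≈ 327, H* ≈ 17.6, P* ≈ 25.1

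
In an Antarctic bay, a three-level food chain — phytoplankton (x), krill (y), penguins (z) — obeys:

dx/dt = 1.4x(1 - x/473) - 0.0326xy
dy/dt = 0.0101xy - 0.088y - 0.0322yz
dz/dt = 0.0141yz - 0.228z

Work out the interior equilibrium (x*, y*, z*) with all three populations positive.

x* ≈ 295, y* ≈ 16.2, z* ≈ 89.8

From dz/dt = 0: 0.0141y* = 0.228, so y* = 16.2.
From dx/dt = 0: 1.4(1 - x*/473) = 0.0326·16.2, giving x* = 473·(1 - 0.377) = 295.
From dy/dt = 0: 0.0101·295 - 0.088 = 0.0322z*, so z* = 2.89/0.0322 = 89.8.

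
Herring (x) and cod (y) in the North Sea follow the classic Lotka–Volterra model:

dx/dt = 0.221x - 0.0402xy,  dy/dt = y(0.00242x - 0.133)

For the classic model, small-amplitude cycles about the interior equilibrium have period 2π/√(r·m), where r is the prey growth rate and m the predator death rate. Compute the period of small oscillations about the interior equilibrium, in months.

Here r = 0.221 and m = 0.133, so r·m = 0.0294.
ω = √0.0294 = 0.171 per month, hence T = 2π/ω ≈ 36.6 months.

T ≈ 36.6 months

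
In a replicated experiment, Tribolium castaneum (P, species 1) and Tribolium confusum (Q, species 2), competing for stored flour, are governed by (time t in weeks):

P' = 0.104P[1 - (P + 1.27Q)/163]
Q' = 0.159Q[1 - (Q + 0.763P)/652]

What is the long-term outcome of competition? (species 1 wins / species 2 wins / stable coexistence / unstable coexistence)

Compare the nullcline intercepts: K1/α12 = 163/1.27 = 128 < K2 = 652; K2/α21 = 652/0.763 = 855 > K1 = 163.
Since the inequalities point opposite ways, species 2 can invade but species 1 cannot.

species 2 excludes species 1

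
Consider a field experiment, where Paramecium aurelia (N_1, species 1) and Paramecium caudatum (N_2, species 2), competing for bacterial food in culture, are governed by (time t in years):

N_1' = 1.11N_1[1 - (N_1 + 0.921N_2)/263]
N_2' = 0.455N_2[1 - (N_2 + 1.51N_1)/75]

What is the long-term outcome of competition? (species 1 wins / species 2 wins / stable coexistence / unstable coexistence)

Compare the nullcline intercepts: K1/α12 = 263/0.921 = 286 > K2 = 75; K2/α21 = 75/1.51 = 49.7 < K1 = 263.
Since the inequalities point opposite ways, species 1 can invade but species 2 cannot.

species 1 excludes species 2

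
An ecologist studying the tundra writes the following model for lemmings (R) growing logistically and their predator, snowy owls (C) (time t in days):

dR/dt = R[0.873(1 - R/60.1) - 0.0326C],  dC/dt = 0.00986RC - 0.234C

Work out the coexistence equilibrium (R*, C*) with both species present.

R* ≈ 23.7, C* ≈ 16.2

From dC/dt = 0 with C > 0: 0.00986R* = 0.234, so R* = 23.7.
Substitute into dR/dt = 0: 0.873(1 - 23.7/60.1) = 0.0326C*.
The bracket is 0.605, giving C* = 0.528/0.0326 = 16.2.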